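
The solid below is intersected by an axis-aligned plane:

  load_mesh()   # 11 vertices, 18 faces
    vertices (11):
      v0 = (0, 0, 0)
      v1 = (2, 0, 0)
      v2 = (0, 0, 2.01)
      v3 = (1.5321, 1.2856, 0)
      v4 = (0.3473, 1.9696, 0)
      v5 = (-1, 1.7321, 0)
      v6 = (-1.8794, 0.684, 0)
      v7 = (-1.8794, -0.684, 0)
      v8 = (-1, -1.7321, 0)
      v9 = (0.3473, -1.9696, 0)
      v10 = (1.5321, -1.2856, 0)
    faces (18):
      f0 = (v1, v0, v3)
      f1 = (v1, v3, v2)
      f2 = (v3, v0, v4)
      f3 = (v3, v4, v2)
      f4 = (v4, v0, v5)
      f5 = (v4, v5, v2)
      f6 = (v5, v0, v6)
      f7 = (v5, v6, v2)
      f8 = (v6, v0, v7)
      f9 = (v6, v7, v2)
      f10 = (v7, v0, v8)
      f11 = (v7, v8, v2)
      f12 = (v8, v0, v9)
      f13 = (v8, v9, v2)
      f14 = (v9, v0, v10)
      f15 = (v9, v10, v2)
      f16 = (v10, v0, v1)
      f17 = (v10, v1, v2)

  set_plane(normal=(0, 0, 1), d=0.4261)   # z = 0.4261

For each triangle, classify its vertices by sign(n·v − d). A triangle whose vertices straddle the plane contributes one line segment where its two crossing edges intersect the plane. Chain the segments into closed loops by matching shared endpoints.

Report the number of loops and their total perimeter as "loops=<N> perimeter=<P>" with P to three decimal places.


loops=1 perimeter=9.703

Straddling triangles (9 of 18):
  (v1,v3,v2) [--+] → (1.20731, 1.01307, 0.4261)–(1.57602, 0, 0.4261)  len=1.0781
  (v3,v4,v2) [--+] → (0.273676, 1.55206, 0.4261)–(1.20731, 1.01307, 0.4261)  len=1.0781
  (v4,v5,v2) [--+] → (-0.78801, 1.36491, 0.4261)–(0.273676, 1.55206, 0.4261)  len=1.0781
  (v5,v6,v2) [--+] → (-1.48099, 0.538999, 0.4261)–(-0.78801, 1.36491, 0.4261)  len=1.0781
  (v6,v7,v2) [--+] → (-1.48099, -0.538999, 0.4261)–(-1.48099, 0.538999, 0.4261)  len=1.0780
  (v7,v8,v2) [--+] → (-0.78801, -1.36491, 0.4261)–(-1.48099, -0.538999, 0.4261)  len=1.0781
  (v8,v9,v2) [--+] → (0.273676, -1.55206, 0.4261)–(-0.78801, -1.36491, 0.4261)  len=1.0781
  (v9,v10,v2) [--+] → (1.20731, -1.01307, 0.4261)–(0.273676, -1.55206, 0.4261)  len=1.0781
  (v10,v1,v2) [--+] → (1.57602, 0, 0.4261)–(1.20731, -1.01307, 0.4261)  len=1.0781

Chained into 1 loop(s):
  loop 1: 9 segments, perimeter = 9.7026
Total perimeter = 9.703


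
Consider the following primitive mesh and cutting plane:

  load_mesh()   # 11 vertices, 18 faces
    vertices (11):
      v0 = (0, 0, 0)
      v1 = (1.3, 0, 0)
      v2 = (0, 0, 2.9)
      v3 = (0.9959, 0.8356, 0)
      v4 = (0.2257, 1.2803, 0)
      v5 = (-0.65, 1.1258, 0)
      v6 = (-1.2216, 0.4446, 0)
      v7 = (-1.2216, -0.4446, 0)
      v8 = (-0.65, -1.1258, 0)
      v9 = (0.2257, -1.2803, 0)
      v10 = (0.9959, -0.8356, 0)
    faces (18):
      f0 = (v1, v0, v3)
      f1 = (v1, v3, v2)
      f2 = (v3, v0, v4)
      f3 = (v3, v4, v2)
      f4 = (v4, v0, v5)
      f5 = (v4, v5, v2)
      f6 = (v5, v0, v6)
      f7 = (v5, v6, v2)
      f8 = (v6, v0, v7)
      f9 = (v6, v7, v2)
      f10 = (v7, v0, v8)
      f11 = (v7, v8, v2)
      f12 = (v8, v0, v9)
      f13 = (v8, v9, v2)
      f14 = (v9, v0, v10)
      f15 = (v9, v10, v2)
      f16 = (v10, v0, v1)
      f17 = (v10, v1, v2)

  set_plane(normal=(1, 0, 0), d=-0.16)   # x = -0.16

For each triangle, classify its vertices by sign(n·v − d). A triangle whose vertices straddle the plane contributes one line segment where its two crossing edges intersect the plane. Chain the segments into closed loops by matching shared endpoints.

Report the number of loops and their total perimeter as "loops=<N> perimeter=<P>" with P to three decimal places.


Straddling triangles (10 of 18):
  (v4,v0,v5) [++-] → (-0.16, 0.27712, 0)–(-0.16, 1.21225, 0)  len=0.9351
  (v4,v5,v2) [+-+] → (-0.16, 1.21225, 0)–(-0.16, 0.27712, 2.18615)  len=2.3778
  (v5,v0,v6) [-+-] → (-0.16, 0.27712, 0)–(-0.16, 0.0582318, 0)  len=0.2189
  (v5,v6,v2) [--+] → (-0.16, 0.0582318, 2.52017)–(-0.16, 0.27712, 2.18615)  len=0.3993
  (v6,v0,v7) [-+-] → (-0.16, 0.0582318, 0)–(-0.16, -0.0582318, 0)  len=0.1165
  (v6,v7,v2) [--+] → (-0.16, -0.0582318, 2.52017)–(-0.16, 0.0582318, 2.52017)  len=0.1165
  (v7,v0,v8) [-+-] → (-0.16, -0.0582318, 0)–(-0.16, -0.27712, 0)  len=0.2189
  (v7,v8,v2) [--+] → (-0.16, -0.27712, 2.18615)–(-0.16, -0.0582318, 2.52017)  len=0.3993
  (v8,v0,v9) [-++] → (-0.16, -0.27712, 0)–(-0.16, -1.21225, 0)  len=0.9351
  (v8,v9,v2) [-++] → (-0.16, -1.21225, 0)–(-0.16, -0.27712, 2.18615)  len=2.3778

Chained into 1 loop(s):
  loop 1: 10 segments, perimeter = 8.0952
Total perimeter = 8.095

loops=1 perimeter=8.095


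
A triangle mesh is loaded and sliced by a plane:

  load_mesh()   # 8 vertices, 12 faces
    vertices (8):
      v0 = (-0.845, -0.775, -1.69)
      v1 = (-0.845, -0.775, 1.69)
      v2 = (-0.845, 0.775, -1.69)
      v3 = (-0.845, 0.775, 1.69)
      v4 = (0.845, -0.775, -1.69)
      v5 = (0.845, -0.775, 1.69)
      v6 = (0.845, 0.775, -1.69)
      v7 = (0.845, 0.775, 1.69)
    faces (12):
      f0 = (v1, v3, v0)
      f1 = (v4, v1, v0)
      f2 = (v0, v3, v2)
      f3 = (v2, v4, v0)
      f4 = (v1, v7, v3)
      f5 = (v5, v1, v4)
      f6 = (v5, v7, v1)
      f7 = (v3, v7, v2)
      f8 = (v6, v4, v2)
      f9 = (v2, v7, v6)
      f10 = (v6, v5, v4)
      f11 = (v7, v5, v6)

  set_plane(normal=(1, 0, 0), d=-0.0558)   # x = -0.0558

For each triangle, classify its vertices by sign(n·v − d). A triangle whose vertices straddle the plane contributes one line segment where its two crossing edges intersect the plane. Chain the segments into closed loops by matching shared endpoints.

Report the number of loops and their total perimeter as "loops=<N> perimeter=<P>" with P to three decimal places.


loops=1 perimeter=9.860

Straddling triangles (8 of 12):
  (v4,v1,v0) [+--] → (-0.0558, -0.775, 0.1116)–(-0.0558, -0.775, -1.69)  len=1.8016
  (v2,v4,v0) [-+-] → (-0.0558, 0.0511775, -1.69)–(-0.0558, -0.775, -1.69)  len=0.8262
  (v1,v7,v3) [-+-] → (-0.0558, -0.0511775, 1.69)–(-0.0558, 0.775, 1.69)  len=0.8262
  (v5,v1,v4) [+-+] → (-0.0558, -0.775, 1.69)–(-0.0558, -0.775, 0.1116)  len=1.5784
  (v5,v7,v1) [++-] → (-0.0558, -0.0511775, 1.69)–(-0.0558, -0.775, 1.69)  len=0.7238
  (v3,v7,v2) [-+-] → (-0.0558, 0.775, 1.69)–(-0.0558, 0.775, -0.1116)  len=1.8016
  (v6,v4,v2) [++-] → (-0.0558, 0.0511775, -1.69)–(-0.0558, 0.775, -1.69)  len=0.7238
  (v2,v7,v6) [-++] → (-0.0558, 0.775, -0.1116)–(-0.0558, 0.775, -1.69)  len=1.5784

Chained into 1 loop(s):
  loop 1: 8 segments, perimeter = 9.8600
Total perimeter = 9.860


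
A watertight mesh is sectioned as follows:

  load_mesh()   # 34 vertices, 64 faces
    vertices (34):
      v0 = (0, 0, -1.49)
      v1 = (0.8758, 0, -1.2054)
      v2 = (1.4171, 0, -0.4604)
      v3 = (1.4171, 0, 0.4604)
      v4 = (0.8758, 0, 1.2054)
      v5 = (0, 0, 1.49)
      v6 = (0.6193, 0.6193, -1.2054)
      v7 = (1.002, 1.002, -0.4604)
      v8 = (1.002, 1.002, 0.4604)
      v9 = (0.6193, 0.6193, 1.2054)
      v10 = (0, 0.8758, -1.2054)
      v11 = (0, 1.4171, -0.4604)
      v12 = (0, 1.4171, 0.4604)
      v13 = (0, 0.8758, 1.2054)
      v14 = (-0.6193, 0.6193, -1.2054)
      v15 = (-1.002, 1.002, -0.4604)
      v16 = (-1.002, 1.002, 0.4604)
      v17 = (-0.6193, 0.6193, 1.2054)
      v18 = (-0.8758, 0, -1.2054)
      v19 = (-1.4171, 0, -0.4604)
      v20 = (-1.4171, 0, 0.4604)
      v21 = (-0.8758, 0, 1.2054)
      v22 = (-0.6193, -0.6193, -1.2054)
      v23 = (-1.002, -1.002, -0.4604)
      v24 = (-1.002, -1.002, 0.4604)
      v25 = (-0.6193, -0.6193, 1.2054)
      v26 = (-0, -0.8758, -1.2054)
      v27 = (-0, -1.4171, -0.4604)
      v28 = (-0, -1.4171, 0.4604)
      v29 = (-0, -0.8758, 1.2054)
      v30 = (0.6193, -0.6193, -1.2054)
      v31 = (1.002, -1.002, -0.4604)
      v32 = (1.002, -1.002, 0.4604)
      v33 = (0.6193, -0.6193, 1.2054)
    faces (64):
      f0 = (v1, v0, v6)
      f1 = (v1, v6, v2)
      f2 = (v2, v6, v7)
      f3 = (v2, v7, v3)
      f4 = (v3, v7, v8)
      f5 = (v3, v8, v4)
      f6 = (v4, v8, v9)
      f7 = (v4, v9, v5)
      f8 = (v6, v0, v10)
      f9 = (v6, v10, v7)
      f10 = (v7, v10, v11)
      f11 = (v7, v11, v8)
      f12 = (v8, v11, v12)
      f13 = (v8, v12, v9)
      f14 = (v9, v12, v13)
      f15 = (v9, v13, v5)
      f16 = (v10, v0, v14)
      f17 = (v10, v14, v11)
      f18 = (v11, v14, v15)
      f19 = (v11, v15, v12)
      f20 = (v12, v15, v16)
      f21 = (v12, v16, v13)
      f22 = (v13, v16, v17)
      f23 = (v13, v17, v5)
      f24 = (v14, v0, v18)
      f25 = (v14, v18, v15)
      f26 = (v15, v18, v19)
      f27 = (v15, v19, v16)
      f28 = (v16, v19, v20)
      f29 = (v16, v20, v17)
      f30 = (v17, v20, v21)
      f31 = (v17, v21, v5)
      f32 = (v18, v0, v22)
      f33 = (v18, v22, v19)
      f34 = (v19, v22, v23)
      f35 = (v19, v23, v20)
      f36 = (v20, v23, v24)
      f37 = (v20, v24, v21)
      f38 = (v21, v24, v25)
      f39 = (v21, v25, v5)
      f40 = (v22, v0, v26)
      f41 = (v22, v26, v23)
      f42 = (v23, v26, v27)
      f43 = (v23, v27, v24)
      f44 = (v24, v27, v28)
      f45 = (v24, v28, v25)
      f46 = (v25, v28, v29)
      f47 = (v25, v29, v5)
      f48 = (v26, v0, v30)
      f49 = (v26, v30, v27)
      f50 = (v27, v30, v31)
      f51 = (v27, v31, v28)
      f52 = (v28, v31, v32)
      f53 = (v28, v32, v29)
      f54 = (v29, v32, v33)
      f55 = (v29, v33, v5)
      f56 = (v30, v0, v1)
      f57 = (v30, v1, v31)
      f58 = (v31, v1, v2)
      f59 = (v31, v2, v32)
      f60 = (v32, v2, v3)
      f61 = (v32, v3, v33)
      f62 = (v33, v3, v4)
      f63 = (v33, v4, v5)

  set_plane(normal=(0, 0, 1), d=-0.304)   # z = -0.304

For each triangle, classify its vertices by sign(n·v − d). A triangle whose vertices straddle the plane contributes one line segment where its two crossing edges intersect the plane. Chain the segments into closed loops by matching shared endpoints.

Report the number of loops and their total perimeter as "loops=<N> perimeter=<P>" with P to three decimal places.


Straddling triangles (16 of 64):
  (v2,v7,v3) [--+] → (1.07251, 0.831808, -0.304)–(1.4171, 0, -0.304)  len=0.9004
  (v3,v7,v8) [+-+] → (1.07251, 0.831808, -0.304)–(1.002, 1.002, -0.304)  len=0.1842
  (v7,v11,v8) [--+] → (0.170192, 1.34659, -0.304)–(1.002, 1.002, -0.304)  len=0.9004
  (v8,v11,v12) [+-+] → (0.170192, 1.34659, -0.304)–(0, 1.4171, -0.304)  len=0.1842
  (v11,v15,v12) [--+] → (-0.831808, 1.07251, -0.304)–(0, 1.4171, -0.304)  len=0.9004
  (v12,v15,v16) [+-+] → (-0.831808, 1.07251, -0.304)–(-1.002, 1.002, -0.304)  len=0.1842
  (v15,v19,v16) [--+] → (-1.34659, 0.170192, -0.304)–(-1.002, 1.002, -0.304)  len=0.9004
  (v16,v19,v20) [+-+] → (-1.34659, 0.170192, -0.304)–(-1.4171, 0, -0.304)  len=0.1842
  (v19,v23,v20) [--+] → (-1.07251, -0.831808, -0.304)–(-1.4171, 0, -0.304)  len=0.9004
  (v20,v23,v24) [+-+] → (-1.07251, -0.831808, -0.304)–(-1.002, -1.002, -0.304)  len=0.1842
  (v23,v27,v24) [--+] → (-0.170192, -1.34659, -0.304)–(-1.002, -1.002, -0.304)  len=0.9004
  (v24,v27,v28) [+-+] → (-0.170192, -1.34659, -0.304)–(0, -1.4171, -0.304)  len=0.1842
  (v27,v31,v28) [--+] → (0.831808, -1.07251, -0.304)–(0, -1.4171, -0.304)  len=0.9004
  (v28,v31,v32) [+-+] → (0.831808, -1.07251, -0.304)–(1.002, -1.002, -0.304)  len=0.1842
  (v31,v2,v32) [--+] → (1.34659, -0.170192, -0.304)–(1.002, -1.002, -0.304)  len=0.9004
  (v32,v2,v3) [+-+] → (1.34659, -0.170192, -0.304)–(1.4171, 0, -0.304)  len=0.1842

Chained into 1 loop(s):
  loop 1: 16 segments, perimeter = 8.6766
Total perimeter = 8.677

loops=1 perimeter=8.677


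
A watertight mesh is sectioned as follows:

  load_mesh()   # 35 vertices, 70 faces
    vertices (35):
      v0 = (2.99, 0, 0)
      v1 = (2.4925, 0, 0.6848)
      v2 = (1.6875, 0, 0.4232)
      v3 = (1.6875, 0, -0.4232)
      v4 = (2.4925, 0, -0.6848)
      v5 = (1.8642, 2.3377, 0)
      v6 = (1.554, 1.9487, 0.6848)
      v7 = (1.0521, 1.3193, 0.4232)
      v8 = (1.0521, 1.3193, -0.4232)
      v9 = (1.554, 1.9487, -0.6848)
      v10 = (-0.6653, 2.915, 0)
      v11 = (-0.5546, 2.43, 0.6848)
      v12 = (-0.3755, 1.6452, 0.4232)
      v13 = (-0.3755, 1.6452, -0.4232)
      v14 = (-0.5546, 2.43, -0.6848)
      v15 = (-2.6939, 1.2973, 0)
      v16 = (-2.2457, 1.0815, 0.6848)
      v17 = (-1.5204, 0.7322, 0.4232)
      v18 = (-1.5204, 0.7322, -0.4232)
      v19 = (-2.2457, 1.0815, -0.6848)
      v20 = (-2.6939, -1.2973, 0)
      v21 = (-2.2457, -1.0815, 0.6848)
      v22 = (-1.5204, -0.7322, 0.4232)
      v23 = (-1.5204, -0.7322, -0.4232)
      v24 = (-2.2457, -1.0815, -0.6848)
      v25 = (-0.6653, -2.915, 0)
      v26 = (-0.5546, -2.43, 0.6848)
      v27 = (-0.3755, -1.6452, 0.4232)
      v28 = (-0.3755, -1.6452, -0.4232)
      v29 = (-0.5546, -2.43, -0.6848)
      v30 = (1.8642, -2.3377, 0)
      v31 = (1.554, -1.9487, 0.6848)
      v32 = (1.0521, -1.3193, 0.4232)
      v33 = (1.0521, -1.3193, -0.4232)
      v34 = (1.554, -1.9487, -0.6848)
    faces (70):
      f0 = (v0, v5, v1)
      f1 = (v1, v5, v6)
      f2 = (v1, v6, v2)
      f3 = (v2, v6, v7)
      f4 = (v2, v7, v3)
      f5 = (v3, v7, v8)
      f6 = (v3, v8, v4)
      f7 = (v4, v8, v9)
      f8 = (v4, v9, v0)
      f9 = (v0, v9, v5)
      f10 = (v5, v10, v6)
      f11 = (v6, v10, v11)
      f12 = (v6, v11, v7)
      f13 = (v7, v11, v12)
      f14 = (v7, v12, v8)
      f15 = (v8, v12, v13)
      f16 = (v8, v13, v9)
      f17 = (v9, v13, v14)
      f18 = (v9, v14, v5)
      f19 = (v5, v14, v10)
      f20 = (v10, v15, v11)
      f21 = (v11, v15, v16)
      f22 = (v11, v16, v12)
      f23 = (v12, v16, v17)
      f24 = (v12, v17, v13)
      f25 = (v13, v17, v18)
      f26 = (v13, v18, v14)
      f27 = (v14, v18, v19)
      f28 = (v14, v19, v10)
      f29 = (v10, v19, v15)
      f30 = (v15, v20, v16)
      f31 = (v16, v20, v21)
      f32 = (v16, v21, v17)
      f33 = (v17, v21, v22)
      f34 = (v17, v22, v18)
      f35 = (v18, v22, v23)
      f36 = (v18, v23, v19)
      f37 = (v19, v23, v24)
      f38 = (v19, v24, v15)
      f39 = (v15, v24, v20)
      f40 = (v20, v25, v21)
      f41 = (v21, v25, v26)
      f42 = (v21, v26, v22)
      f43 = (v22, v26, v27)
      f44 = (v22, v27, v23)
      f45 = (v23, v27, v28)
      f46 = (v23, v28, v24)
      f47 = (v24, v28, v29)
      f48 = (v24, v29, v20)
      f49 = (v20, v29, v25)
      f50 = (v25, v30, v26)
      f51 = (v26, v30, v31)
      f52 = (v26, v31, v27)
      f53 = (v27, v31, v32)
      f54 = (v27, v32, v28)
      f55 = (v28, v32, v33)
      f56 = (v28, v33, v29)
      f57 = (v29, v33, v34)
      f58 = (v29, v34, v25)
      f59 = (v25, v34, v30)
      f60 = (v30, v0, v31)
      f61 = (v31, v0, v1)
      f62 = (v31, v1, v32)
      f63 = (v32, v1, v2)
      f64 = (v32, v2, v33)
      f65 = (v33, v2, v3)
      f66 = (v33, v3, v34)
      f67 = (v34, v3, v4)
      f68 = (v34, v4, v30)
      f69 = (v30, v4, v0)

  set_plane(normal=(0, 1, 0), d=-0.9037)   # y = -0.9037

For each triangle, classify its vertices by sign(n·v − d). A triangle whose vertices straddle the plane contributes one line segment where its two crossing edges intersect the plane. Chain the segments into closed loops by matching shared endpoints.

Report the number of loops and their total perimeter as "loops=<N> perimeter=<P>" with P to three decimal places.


loops=2 perimeter=8.671

Straddling triangles (22 of 70):
  (v15,v20,v16) [+-+] → (-2.6939, -0.9037, 0)–(-2.61974, -0.9037, 0.113308)  len=0.1354
  (v16,v20,v21) [+--] → (-2.61974, -0.9037, 0.113308)–(-2.2457, -0.9037, 0.6848)  len=0.6830
  (v16,v21,v17) [+-+] → (-2.2457, -0.9037, 0.6848)–(-2.1746, -0.9037, 0.659155)  len=0.0756
  (v17,v21,v22) [+-+] → (-2.1746, -0.9037, 0.659155)–(-1.87651, -0.9037, 0.551641)  len=0.3169
  (v19,v23,v24) [++-] → (-1.87651, -0.9037, -0.551641)–(-2.2457, -0.9037, -0.6848)  len=0.3925
  (v19,v24,v15) [+-+] → (-2.2457, -0.9037, -0.6848)–(-2.2792, -0.9037, -0.633616)  len=0.0612
  (v15,v24,v20) [+--] → (-2.2792, -0.9037, -0.633616)–(-2.6939, -0.9037, 0)  len=0.7573
  (v21,v26,v22) [--+] → (-1.42284, -0.9037, 0.449625)–(-1.87651, -0.9037, 0.551641)  len=0.4650
  (v22,v26,v27) [+--] → (-1.42284, -0.9037, 0.449625)–(-1.30534, -0.9037, 0.4232)  len=0.1204
  (v22,v27,v23) [+-+] → (-1.30534, -0.9037, 0.4232)–(-1.30534, -0.9037, -0.26421)  len=0.6874
  (v23,v27,v28) [+--] → (-1.30534, -0.9037, -0.26421)–(-1.30534, -0.9037, -0.4232)  len=0.1590
  (v23,v28,v24) [+--] → (-1.30534, -0.9037, -0.4232)–(-1.87651, -0.9037, -0.551641)  len=0.5854
  (v30,v0,v31) [-+-] → (2.55479, -0.9037, 0)–(2.32406, -0.9037, 0.317573)  len=0.3925
  (v31,v0,v1) [-++] → (2.32406, -0.9037, 0.317573)–(2.05728, -0.9037, 0.6848)  len=0.4539
  (v31,v1,v32) [-+-] → (2.05728, -0.9037, 0.6848)–(1.50585, -0.9037, 0.505608)  len=0.5798
  (v32,v1,v2) [-++] → (1.50585, -0.9037, 0.505608)–(1.25226, -0.9037, 0.4232)  len=0.2666
  (v32,v2,v33) [-+-] → (1.25226, -0.9037, 0.4232)–(1.25226, -0.9037, -0.156571)  len=0.5798
  (v33,v2,v3) [-++] → (1.25226, -0.9037, -0.156571)–(1.25226, -0.9037, -0.4232)  len=0.2666
  (v33,v3,v34) [-+-] → (1.25226, -0.9037, -0.4232)–(1.62559, -0.9037, -0.544516)  len=0.3925
  (v34,v3,v4) [-++] → (1.62559, -0.9037, -0.544516)–(2.05728, -0.9037, -0.6848)  len=0.4539
  (v34,v4,v30) [-+-] → (2.05728, -0.9037, -0.6848)–(2.24961, -0.9037, -0.420072)  len=0.3272
  (v30,v4,v0) [-++] → (2.24961, -0.9037, -0.420072)–(2.55479, -0.9037, 0)  len=0.5192

Chained into 2 loop(s):
  loop 1: 12 segments, perimeter = 4.4391
  loop 2: 10 segments, perimeter = 4.2322
Total perimeter = 8.671


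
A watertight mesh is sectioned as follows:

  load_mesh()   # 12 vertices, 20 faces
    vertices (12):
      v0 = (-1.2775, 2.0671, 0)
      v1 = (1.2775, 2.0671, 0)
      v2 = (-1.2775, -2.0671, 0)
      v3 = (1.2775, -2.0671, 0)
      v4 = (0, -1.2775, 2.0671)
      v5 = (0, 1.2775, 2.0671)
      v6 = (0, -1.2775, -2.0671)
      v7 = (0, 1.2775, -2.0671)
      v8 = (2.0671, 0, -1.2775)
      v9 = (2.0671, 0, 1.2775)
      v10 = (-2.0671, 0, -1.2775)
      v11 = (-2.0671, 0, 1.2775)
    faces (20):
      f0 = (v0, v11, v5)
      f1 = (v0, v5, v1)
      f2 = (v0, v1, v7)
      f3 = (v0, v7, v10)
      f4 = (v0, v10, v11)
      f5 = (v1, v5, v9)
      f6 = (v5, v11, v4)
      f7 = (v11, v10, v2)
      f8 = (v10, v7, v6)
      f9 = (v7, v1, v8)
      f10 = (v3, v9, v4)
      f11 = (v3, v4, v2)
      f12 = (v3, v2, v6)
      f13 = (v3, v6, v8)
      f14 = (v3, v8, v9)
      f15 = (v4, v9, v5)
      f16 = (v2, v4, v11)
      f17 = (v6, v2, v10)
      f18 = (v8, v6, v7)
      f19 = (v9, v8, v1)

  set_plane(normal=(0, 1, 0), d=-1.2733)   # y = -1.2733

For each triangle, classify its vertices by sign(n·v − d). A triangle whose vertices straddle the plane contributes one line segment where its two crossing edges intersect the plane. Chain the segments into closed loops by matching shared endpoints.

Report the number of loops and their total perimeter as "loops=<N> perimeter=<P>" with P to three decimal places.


Straddling triangles (10 of 20):
  (v5,v11,v4) [++-] → (-0.00679595, -1.2733, 2.0645)–(0, -1.2733, 2.0671)  len=0.0073
  (v11,v10,v2) [++-] → (-1.58072, -1.2733, -0.490581)–(-1.58072, -1.2733, 0.490581)  len=0.9812
  (v10,v7,v6) [++-] → (0, -1.2733, -2.0671)–(-0.00679595, -1.2733, -2.0645)  len=0.0073
  (v3,v9,v4) [-+-] → (1.58072, -1.2733, 0.490581)–(0.00679595, -1.2733, 2.0645)  len=2.2259
  (v3,v6,v8) [--+] → (0.00679595, -1.2733, -2.0645)–(1.58072, -1.2733, -0.490581)  len=2.2259
  (v3,v8,v9) [-++] → (1.58072, -1.2733, -0.490581)–(1.58072, -1.2733, 0.490581)  len=0.9812
  (v4,v9,v5) [-++] → (0.00679595, -1.2733, 2.0645)–(0, -1.2733, 2.0671)  len=0.0073
  (v2,v4,v11) [--+] → (-0.00679595, -1.2733, 2.0645)–(-1.58072, -1.2733, 0.490581)  len=2.2259
  (v6,v2,v10) [--+] → (-1.58072, -1.2733, -0.490581)–(-0.00679595, -1.2733, -2.0645)  len=2.2259
  (v8,v6,v7) [+-+] → (0.00679595, -1.2733, -2.0645)–(0, -1.2733, -2.0671)  len=0.0073

Chained into 1 loop(s):
  loop 1: 10 segments, perimeter = 10.8949
Total perimeter = 10.895

loops=1 perimeter=10.895


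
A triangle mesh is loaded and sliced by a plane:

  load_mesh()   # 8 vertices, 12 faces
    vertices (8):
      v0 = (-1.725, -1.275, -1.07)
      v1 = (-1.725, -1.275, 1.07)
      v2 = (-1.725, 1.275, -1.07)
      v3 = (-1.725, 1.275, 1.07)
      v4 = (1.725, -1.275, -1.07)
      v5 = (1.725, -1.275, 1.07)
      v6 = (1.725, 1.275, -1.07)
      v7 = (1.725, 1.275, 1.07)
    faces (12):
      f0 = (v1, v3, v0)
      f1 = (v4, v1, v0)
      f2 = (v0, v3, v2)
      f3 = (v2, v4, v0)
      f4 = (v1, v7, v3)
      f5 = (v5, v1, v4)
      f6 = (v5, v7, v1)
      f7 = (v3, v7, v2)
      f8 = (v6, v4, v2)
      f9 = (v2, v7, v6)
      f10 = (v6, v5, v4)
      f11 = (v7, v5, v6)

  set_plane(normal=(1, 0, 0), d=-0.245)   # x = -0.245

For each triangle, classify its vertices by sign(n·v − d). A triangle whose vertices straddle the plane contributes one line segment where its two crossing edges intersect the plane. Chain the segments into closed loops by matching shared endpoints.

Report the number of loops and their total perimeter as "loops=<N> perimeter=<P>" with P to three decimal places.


Straddling triangles (8 of 12):
  (v4,v1,v0) [+--] → (-0.245, -1.275, 0.151971)–(-0.245, -1.275, -1.07)  len=1.2220
  (v2,v4,v0) [-+-] → (-0.245, 0.181087, -1.07)–(-0.245, -1.275, -1.07)  len=1.4561
  (v1,v7,v3) [-+-] → (-0.245, -0.181087, 1.07)–(-0.245, 1.275, 1.07)  len=1.4561
  (v5,v1,v4) [+-+] → (-0.245, -1.275, 1.07)–(-0.245, -1.275, 0.151971)  len=0.9180
  (v5,v7,v1) [++-] → (-0.245, -0.181087, 1.07)–(-0.245, -1.275, 1.07)  len=1.0939
  (v3,v7,v2) [-+-] → (-0.245, 1.275, 1.07)–(-0.245, 1.275, -0.151971)  len=1.2220
  (v6,v4,v2) [++-] → (-0.245, 0.181087, -1.07)–(-0.245, 1.275, -1.07)  len=1.0939
  (v2,v7,v6) [-++] → (-0.245, 1.275, -0.151971)–(-0.245, 1.275, -1.07)  len=0.9180

Chained into 1 loop(s):
  loop 1: 8 segments, perimeter = 9.3800
Total perimeter = 9.380

loops=1 perimeter=9.380


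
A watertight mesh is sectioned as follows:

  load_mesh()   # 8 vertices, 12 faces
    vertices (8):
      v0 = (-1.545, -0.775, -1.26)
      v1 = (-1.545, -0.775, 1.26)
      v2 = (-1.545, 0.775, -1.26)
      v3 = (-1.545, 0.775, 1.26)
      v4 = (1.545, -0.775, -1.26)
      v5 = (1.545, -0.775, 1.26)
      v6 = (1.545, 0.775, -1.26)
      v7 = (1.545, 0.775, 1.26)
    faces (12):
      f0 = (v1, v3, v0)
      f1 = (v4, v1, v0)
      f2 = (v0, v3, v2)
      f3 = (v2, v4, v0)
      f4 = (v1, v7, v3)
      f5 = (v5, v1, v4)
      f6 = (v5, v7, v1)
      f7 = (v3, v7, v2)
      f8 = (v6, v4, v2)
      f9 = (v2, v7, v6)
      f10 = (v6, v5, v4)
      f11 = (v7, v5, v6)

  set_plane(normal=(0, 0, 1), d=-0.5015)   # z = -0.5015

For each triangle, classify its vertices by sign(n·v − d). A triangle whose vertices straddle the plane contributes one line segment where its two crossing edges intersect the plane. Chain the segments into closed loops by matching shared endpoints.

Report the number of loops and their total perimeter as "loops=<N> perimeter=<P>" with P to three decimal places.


Straddling triangles (8 of 12):
  (v1,v3,v0) [++-] → (-1.545, -0.308462, -0.5015)–(-1.545, -0.775, -0.5015)  len=0.4665
  (v4,v1,v0) [-+-] → (0.614935, -0.775, -0.5015)–(-1.545, -0.775, -0.5015)  len=2.1599
  (v0,v3,v2) [-+-] → (-1.545, -0.308462, -0.5015)–(-1.545, 0.775, -0.5015)  len=1.0835
  (v5,v1,v4) [++-] → (0.614935, -0.775, -0.5015)–(1.545, -0.775, -0.5015)  len=0.9301
  (v3,v7,v2) [++-] → (-0.614935, 0.775, -0.5015)–(-1.545, 0.775, -0.5015)  len=0.9301
  (v2,v7,v6) [-+-] → (-0.614935, 0.775, -0.5015)–(1.545, 0.775, -0.5015)  len=2.1599
  (v6,v5,v4) [-+-] → (1.545, 0.308462, -0.5015)–(1.545, -0.775, -0.5015)  len=1.0835
  (v7,v5,v6) [++-] → (1.545, 0.308462, -0.5015)–(1.545, 0.775, -0.5015)  len=0.4665

Chained into 1 loop(s):
  loop 1: 8 segments, perimeter = 9.2800
Total perimeter = 9.280

loops=1 perimeter=9.280


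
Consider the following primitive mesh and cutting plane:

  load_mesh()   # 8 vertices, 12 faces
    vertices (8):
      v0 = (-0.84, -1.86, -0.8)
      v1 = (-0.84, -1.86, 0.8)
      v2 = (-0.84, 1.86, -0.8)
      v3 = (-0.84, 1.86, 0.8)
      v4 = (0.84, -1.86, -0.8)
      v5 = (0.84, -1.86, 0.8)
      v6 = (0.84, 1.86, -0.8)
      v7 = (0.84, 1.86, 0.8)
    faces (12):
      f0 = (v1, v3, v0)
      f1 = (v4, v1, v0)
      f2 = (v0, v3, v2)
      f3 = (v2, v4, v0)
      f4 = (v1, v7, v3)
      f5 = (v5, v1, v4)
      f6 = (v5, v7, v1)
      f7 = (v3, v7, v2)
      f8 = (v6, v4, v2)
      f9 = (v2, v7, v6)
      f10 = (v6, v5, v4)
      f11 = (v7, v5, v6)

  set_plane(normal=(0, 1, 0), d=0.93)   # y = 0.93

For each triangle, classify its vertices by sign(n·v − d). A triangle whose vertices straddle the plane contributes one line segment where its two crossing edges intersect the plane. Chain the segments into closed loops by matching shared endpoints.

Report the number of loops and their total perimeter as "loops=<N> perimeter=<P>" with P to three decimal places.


Straddling triangles (8 of 12):
  (v1,v3,v0) [-+-] → (-0.84, 0.93, 0.8)–(-0.84, 0.93, 0.4)  len=0.4000
  (v0,v3,v2) [-++] → (-0.84, 0.93, 0.4)–(-0.84, 0.93, -0.8)  len=1.2000
  (v2,v4,v0) [+--] → (-0.42, 0.93, -0.8)–(-0.84, 0.93, -0.8)  len=0.4200
  (v1,v7,v3) [-++] → (0.42, 0.93, 0.8)–(-0.84, 0.93, 0.8)  len=1.2600
  (v5,v7,v1) [-+-] → (0.84, 0.93, 0.8)–(0.42, 0.93, 0.8)  len=0.4200
  (v6,v4,v2) [+-+] → (0.84, 0.93, -0.8)–(-0.42, 0.93, -0.8)  len=1.2600
  (v6,v5,v4) [+--] → (0.84, 0.93, -0.4)–(0.84, 0.93, -0.8)  len=0.4000
  (v7,v5,v6) [+-+] → (0.84, 0.93, 0.8)–(0.84, 0.93, -0.4)  len=1.2000

Chained into 1 loop(s):
  loop 1: 8 segments, perimeter = 6.5600
Total perimeter = 6.560

loops=1 perimeter=6.560


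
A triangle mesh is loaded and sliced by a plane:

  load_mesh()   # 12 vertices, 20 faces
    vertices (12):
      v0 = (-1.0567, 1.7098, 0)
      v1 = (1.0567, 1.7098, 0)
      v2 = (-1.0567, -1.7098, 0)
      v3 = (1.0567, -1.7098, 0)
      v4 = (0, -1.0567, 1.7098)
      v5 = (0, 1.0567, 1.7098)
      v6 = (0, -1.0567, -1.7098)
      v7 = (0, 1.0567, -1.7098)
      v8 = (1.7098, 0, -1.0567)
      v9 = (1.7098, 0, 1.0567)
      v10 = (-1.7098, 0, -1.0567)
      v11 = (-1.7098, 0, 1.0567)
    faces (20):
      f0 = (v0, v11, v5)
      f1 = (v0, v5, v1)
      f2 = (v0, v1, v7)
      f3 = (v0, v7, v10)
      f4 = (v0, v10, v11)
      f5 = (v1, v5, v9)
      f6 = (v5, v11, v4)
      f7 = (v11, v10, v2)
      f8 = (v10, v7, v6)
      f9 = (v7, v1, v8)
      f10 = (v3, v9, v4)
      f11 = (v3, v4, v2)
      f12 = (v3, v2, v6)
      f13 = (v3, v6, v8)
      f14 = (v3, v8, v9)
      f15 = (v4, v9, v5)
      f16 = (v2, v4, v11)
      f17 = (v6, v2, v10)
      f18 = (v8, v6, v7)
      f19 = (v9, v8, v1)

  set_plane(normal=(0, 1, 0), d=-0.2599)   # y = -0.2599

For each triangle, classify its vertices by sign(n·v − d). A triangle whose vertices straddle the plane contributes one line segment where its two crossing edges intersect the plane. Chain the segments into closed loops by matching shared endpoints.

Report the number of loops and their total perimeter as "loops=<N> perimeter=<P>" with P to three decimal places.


Straddling triangles (10 of 20):
  (v5,v11,v4) [++-] → (-1.28927, -0.2599, 1.21733)–(0, -0.2599, 1.7098)  len=1.3801
  (v11,v10,v2) [++-] → (-1.61052, -0.2599, -0.896075)–(-1.61052, -0.2599, 0.896075)  len=1.7922
  (v10,v7,v6) [++-] → (0, -0.2599, -1.7098)–(-1.28927, -0.2599, -1.21733)  len=1.3801
  (v3,v9,v4) [-+-] → (1.61052, -0.2599, 0.896075)–(1.28927, -0.2599, 1.21733)  len=0.4543
  (v3,v6,v8) [--+] → (1.28927, -0.2599, -1.21733)–(1.61052, -0.2599, -0.896075)  len=0.4543
  (v3,v8,v9) [-++] → (1.61052, -0.2599, -0.896075)–(1.61052, -0.2599, 0.896075)  len=1.7922
  (v4,v9,v5) [-++] → (1.28927, -0.2599, 1.21733)–(0, -0.2599, 1.7098)  len=1.3801
  (v2,v4,v11) [--+] → (-1.28927, -0.2599, 1.21733)–(-1.61052, -0.2599, 0.896075)  len=0.4543
  (v6,v2,v10) [--+] → (-1.61052, -0.2599, -0.896075)–(-1.28927, -0.2599, -1.21733)  len=0.4543
  (v8,v6,v7) [+-+] → (1.28927, -0.2599, -1.21733)–(0, -0.2599, -1.7098)  len=1.3801

Chained into 1 loop(s):
  loop 1: 10 segments, perimeter = 10.9221
Total perimeter = 10.922

loops=1 perimeter=10.922


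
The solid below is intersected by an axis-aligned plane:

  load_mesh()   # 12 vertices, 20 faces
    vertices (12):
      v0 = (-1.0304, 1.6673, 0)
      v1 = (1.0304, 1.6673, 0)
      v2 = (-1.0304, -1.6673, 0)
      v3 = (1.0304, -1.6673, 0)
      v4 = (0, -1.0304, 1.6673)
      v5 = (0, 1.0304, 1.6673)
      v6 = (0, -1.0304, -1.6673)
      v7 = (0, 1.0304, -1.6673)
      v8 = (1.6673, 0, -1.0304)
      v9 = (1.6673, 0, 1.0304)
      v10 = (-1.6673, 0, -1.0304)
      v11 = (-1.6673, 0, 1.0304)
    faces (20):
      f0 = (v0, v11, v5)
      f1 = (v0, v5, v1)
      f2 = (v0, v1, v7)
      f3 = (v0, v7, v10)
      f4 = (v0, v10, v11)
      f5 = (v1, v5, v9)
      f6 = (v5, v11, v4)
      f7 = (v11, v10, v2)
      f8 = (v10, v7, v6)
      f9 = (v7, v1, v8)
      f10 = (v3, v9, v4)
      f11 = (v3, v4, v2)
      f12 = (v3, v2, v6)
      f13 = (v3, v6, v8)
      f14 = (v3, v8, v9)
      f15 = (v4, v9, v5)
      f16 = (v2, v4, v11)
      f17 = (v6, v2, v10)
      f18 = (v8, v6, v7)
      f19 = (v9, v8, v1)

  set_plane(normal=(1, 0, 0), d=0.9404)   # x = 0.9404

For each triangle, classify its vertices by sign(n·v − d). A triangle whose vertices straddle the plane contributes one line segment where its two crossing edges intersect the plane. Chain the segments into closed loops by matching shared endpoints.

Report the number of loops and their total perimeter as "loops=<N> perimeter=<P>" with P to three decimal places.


loops=1 perimeter=8.996

Straddling triangles (10 of 20):
  (v0,v5,v1) [--+] → (0.9404, 1.61167, 0.14563)–(0.9404, 1.6673, 0)  len=0.1559
  (v0,v1,v7) [-+-] → (0.9404, 1.6673, 0)–(0.9404, 1.61167, -0.14563)  len=0.1559
  (v1,v5,v9) [+-+] → (0.9404, 1.61167, 0.14563)–(0.9404, 0.449228, 1.30807)  len=1.6439
  (v7,v1,v8) [-++] → (0.9404, 1.61167, -0.14563)–(0.9404, 0.449228, -1.30807)  len=1.6439
  (v3,v9,v4) [++-] → (0.9404, -0.449228, 1.30807)–(0.9404, -1.61167, 0.14563)  len=1.6439
  (v3,v4,v2) [+--] → (0.9404, -1.61167, 0.14563)–(0.9404, -1.6673, 0)  len=0.1559
  (v3,v2,v6) [+--] → (0.9404, -1.6673, 0)–(0.9404, -1.61167, -0.14563)  len=0.1559
  (v3,v6,v8) [+-+] → (0.9404, -1.61167, -0.14563)–(0.9404, -0.449228, -1.30807)  len=1.6439
  (v4,v9,v5) [-+-] → (0.9404, -0.449228, 1.30807)–(0.9404, 0.449228, 1.30807)  len=0.8985
  (v8,v6,v7) [+--] → (0.9404, -0.449228, -1.30807)–(0.9404, 0.449228, -1.30807)  len=0.8985

Chained into 1 loop(s):
  loop 1: 10 segments, perimeter = 8.9963
Total perimeter = 8.996


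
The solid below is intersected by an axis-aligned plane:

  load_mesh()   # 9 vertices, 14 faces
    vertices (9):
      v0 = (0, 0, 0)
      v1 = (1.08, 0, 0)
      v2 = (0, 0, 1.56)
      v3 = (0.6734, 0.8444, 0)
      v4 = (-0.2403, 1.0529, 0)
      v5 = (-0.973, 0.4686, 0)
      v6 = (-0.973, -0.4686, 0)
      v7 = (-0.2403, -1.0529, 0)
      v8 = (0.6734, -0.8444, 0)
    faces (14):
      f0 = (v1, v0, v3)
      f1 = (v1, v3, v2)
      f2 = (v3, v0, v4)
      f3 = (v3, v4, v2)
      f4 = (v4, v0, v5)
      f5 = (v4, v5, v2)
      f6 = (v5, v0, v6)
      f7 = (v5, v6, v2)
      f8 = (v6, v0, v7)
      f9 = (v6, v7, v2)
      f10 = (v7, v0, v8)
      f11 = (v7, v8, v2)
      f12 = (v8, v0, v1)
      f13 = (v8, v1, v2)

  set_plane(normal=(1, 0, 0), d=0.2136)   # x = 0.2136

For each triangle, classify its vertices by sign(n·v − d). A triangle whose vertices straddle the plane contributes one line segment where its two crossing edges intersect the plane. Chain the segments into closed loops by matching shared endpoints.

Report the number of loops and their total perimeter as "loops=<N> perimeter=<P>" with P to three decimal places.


loops=1 perimeter=5.080

Straddling triangles (8 of 14):
  (v1,v0,v3) [+-+] → (0.2136, 0, 0)–(0.2136, 0.267841, 0)  len=0.2678
  (v1,v3,v2) [++-] → (0.2136, 0.267841, 1.06517)–(0.2136, 0, 1.25147)  len=0.3263
  (v3,v0,v4) [+--] → (0.2136, 0.267841, 0)–(0.2136, 0.949323, 0)  len=0.6815
  (v3,v4,v2) [+--] → (0.2136, 0.949323, 0)–(0.2136, 0.267841, 1.06517)  len=1.2645
  (v7,v0,v8) [--+] → (0.2136, -0.267841, 0)–(0.2136, -0.949323, 0)  len=0.6815
  (v7,v8,v2) [-+-] → (0.2136, -0.949323, 0)–(0.2136, -0.267841, 1.06517)  len=1.2645
  (v8,v0,v1) [+-+] → (0.2136, -0.267841, 0)–(0.2136, 0, 0)  len=0.2678
  (v8,v1,v2) [++-] → (0.2136, 0, 1.25147)–(0.2136, -0.267841, 1.06517)  len=0.3263

Chained into 1 loop(s):
  loop 1: 8 segments, perimeter = 5.0802
Total perimeter = 5.080


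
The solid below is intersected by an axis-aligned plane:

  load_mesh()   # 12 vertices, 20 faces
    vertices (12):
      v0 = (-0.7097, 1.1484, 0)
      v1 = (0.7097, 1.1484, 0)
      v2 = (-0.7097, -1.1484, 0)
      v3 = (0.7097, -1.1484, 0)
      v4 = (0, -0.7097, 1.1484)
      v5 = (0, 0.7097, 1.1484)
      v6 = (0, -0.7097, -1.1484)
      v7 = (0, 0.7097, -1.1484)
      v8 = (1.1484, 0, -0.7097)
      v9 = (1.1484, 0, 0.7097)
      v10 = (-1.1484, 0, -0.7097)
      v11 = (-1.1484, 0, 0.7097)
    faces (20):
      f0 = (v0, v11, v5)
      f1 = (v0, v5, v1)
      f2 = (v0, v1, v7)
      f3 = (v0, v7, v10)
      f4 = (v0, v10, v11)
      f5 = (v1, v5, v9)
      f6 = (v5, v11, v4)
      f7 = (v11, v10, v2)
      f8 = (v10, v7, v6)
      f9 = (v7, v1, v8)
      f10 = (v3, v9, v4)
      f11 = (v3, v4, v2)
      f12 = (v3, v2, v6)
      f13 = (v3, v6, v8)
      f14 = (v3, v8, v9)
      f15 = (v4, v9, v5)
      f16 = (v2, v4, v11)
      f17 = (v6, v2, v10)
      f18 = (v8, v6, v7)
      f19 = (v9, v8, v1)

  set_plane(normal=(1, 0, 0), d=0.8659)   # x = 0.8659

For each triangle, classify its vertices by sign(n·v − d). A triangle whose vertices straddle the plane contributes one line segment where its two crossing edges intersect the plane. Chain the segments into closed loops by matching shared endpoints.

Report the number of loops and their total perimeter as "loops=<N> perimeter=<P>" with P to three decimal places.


Straddling triangles (8 of 20):
  (v1,v5,v9) [--+] → (0.8659, 0.174582, 0.817618)–(0.8659, 0.73951, 0.25269)  len=0.7989
  (v7,v1,v8) [--+] → (0.8659, 0.73951, -0.25269)–(0.8659, 0.174582, -0.817618)  len=0.7989
  (v3,v9,v4) [-+-] → (0.8659, -0.73951, 0.25269)–(0.8659, -0.174582, 0.817618)  len=0.7989
  (v3,v6,v8) [--+] → (0.8659, -0.174582, -0.817618)–(0.8659, -0.73951, -0.25269)  len=0.7989
  (v3,v8,v9) [-++] → (0.8659, -0.73951, -0.25269)–(0.8659, -0.73951, 0.25269)  len=0.5054
  (v4,v9,v5) [-+-] → (0.8659, -0.174582, 0.817618)–(0.8659, 0.174582, 0.817618)  len=0.3492
  (v8,v6,v7) [+--] → (0.8659, -0.174582, -0.817618)–(0.8659, 0.174582, -0.817618)  len=0.3492
  (v9,v8,v1) [++-] → (0.8659, 0.73951, -0.25269)–(0.8659, 0.73951, 0.25269)  len=0.5054

Chained into 1 loop(s):
  loop 1: 8 segments, perimeter = 4.9048
Total perimeter = 4.905

loops=1 perimeter=4.905


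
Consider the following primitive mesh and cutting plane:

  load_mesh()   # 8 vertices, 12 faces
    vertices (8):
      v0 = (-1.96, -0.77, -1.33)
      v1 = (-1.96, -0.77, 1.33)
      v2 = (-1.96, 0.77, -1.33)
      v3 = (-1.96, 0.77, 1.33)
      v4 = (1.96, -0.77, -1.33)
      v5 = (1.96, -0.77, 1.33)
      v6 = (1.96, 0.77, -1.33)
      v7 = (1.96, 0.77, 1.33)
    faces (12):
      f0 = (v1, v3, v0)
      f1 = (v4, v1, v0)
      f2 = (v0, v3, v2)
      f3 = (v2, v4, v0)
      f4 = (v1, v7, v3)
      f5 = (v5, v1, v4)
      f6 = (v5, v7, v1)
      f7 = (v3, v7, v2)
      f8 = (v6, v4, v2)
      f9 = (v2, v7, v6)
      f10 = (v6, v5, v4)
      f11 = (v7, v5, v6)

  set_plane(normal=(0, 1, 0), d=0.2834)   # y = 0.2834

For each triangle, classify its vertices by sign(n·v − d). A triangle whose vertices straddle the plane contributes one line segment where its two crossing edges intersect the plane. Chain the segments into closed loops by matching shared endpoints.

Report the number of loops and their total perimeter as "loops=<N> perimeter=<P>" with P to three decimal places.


loops=1 perimeter=13.160

Straddling triangles (8 of 12):
  (v1,v3,v0) [-+-] → (-1.96, 0.2834, 1.33)–(-1.96, 0.2834, 0.489509)  len=0.8405
  (v0,v3,v2) [-++] → (-1.96, 0.2834, 0.489509)–(-1.96, 0.2834, -1.33)  len=1.8195
  (v2,v4,v0) [+--] → (-0.721382, 0.2834, -1.33)–(-1.96, 0.2834, -1.33)  len=1.2386
  (v1,v7,v3) [-++] → (0.721382, 0.2834, 1.33)–(-1.96, 0.2834, 1.33)  len=2.6814
  (v5,v7,v1) [-+-] → (1.96, 0.2834, 1.33)–(0.721382, 0.2834, 1.33)  len=1.2386
  (v6,v4,v2) [+-+] → (1.96, 0.2834, -1.33)–(-0.721382, 0.2834, -1.33)  len=2.6814
  (v6,v5,v4) [+--] → (1.96, 0.2834, -0.489509)–(1.96, 0.2834, -1.33)  len=0.8405
  (v7,v5,v6) [+-+] → (1.96, 0.2834, 1.33)–(1.96, 0.2834, -0.489509)  len=1.8195

Chained into 1 loop(s):
  loop 1: 8 segments, perimeter = 13.1600
Total perimeter = 13.160


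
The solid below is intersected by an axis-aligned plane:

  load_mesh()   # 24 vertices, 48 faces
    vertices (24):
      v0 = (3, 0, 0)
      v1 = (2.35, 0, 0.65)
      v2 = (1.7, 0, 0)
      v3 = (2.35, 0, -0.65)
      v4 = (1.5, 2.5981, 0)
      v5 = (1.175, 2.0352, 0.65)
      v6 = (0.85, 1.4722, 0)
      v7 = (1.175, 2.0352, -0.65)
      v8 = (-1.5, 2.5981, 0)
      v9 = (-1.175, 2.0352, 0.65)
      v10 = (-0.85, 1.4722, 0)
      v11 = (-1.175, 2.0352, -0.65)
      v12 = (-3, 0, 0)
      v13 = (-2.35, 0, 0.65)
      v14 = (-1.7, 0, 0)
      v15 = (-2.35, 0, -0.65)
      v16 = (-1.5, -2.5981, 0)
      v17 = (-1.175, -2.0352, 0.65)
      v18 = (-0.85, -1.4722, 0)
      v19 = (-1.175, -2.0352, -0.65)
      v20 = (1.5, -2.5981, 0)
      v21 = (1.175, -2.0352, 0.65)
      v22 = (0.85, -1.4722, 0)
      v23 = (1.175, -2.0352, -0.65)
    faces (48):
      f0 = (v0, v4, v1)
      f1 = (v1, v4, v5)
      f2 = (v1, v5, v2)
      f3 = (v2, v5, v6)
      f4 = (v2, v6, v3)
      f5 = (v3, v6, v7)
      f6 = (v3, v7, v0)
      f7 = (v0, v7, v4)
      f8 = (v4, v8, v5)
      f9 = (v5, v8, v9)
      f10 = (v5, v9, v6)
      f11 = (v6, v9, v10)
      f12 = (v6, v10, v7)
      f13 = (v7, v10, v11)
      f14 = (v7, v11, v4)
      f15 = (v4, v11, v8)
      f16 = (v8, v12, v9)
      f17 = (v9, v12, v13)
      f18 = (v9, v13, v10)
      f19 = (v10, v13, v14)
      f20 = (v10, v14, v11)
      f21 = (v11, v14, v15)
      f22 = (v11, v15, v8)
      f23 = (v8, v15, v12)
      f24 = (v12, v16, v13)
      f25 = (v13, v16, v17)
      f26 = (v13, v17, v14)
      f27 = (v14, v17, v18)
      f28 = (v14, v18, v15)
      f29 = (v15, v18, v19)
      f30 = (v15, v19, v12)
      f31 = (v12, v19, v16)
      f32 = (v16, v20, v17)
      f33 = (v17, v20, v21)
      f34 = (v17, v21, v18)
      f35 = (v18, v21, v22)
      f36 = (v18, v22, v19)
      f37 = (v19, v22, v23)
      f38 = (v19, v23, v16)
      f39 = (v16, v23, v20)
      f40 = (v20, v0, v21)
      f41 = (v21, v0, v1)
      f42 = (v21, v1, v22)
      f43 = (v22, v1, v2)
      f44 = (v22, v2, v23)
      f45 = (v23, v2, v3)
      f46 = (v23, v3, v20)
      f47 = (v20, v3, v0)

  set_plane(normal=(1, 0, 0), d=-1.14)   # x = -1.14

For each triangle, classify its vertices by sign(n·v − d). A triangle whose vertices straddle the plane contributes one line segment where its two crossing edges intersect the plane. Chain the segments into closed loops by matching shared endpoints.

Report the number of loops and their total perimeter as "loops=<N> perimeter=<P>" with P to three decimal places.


loops=2 perimeter=8.450

Straddling triangles (20 of 48):
  (v4,v8,v5) [+-+] → (-1.14, 2.5981, 0)–(-1.14, 2.52235, 0.0874766)  len=0.1157
  (v5,v8,v9) [+--] → (-1.14, 2.52235, 0.0874766)–(-1.14, 2.0352, 0.65)  len=0.7441
  (v5,v9,v6) [+-+] → (-1.14, 2.0352, 0.65)–(-1.14, 2.02547, 0.638765)  len=0.0149
  (v6,v9,v10) [+-+] → (-1.14, 2.02547, 0.638765)–(-1.14, 1.97457, 0.58)  len=0.0777
  (v7,v10,v11) [++-] → (-1.14, 1.97457, -0.58)–(-1.14, 2.0352, -0.65)  len=0.0926
  (v7,v11,v4) [+-+] → (-1.14, 2.0352, -0.65)–(-1.14, 2.04257, -0.641495)  len=0.0113
  (v4,v11,v8) [+--] → (-1.14, 2.04257, -0.641495)–(-1.14, 2.5981, 0)  len=0.8486
  (v9,v13,v10) [--+] → (-1.14, 1.18757, 0.125667)–(-1.14, 1.97457, 0.58)  len=0.9087
  (v10,v13,v14) [+--] → (-1.14, 1.18757, 0.125667)–(-1.14, 0.96992, 0)  len=0.2513
  (v10,v14,v11) [+--] → (-1.14, 0.96992, 0)–(-1.14, 1.97457, -0.58)  len=1.1601
  (v14,v17,v18) [--+] → (-1.14, -1.97457, 0.58)–(-1.14, -0.96992, 0)  len=1.1601
  (v14,v18,v15) [-+-] → (-1.14, -0.96992, 0)–(-1.14, -1.18757, -0.125667)  len=0.2513
  (v15,v18,v19) [-+-] → (-1.14, -1.18757, -0.125667)–(-1.14, -1.97457, -0.58)  len=0.9087
  (v16,v20,v17) [-+-] → (-1.14, -2.5981, 0)–(-1.14, -2.04257, 0.641495)  len=0.8486
  (v17,v20,v21) [-++] → (-1.14, -2.04257, 0.641495)–(-1.14, -2.0352, 0.65)  len=0.0113
  (v17,v21,v18) [-++] → (-1.14, -2.0352, 0.65)–(-1.14, -1.97457, 0.58)  len=0.0926
  (v18,v22,v19) [++-] → (-1.14, -2.02547, -0.638765)–(-1.14, -1.97457, -0.58)  len=0.0777
  (v19,v22,v23) [-++] → (-1.14, -2.02547, -0.638765)–(-1.14, -2.0352, -0.65)  len=0.0149
  (v19,v23,v16) [-+-] → (-1.14, -2.0352, -0.65)–(-1.14, -2.52235, -0.0874766)  len=0.7441
  (v16,v23,v20) [-++] → (-1.14, -2.52235, -0.0874766)–(-1.14, -2.5981, 0)  len=0.1157

Chained into 2 loop(s):
  loop 1: 10 segments, perimeter = 4.2250
  loop 2: 10 segments, perimeter = 4.2250
Total perimeter = 8.450
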